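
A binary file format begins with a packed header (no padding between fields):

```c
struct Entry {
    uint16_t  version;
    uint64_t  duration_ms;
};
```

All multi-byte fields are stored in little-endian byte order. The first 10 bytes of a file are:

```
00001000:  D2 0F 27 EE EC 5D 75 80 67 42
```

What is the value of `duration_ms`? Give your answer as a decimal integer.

`duration_ms` follows `version` (2 bytes), so it starts at byte offset 2 and occupies 8 bytes.
Bytes at offsets 2..9: 27 EE EC 5D 75 80 67 42.
Little-endian: lowest address holds the least-significant byte.
Reassemble most-significant byte first: 42 67 80 75 5D EC EE 27 → 0x426780755DECEE27.
0x426780755DECEE27 = 4784934370679778855.

4784934370679778855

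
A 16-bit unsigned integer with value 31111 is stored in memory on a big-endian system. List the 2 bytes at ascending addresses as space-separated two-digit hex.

79 87

31111 in hexadecimal, padded to 16 bits, is 0x7987.
Split into bytes (most-significant first): 79 87.
In big-endian order the high byte comes first in memory.
So the memory order matches the most-significant-first order: 79 87.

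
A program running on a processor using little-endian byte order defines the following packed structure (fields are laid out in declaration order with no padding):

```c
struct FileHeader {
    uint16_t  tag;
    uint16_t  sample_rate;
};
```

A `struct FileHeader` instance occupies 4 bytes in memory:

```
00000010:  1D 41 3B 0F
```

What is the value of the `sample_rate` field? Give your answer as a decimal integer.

`sample_rate` follows `tag` (2 bytes), so it starts at byte offset 2 and occupies 2 bytes.
Bytes at offsets 2..3: 3B 0F.
Little-endian: lowest address holds the least-significant byte.
Reassemble most-significant byte first: 0F 3B → 0x0F3B.
0x0F3B = 3899.

3899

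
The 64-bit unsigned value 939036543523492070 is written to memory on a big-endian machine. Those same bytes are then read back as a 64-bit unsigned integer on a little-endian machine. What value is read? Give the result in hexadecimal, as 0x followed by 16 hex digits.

939036543523492070 in 64-bit hexadecimal is 0x0D0820C2D7D410E6.
Stored big-endian, the bytes at ascending addresses are 0D 08 20 C2 D7 D4 10 E6.
Read back as little-endian, the first byte is least significant, giving 0xE610D4D7C220080D.

0xE610D4D7C220080D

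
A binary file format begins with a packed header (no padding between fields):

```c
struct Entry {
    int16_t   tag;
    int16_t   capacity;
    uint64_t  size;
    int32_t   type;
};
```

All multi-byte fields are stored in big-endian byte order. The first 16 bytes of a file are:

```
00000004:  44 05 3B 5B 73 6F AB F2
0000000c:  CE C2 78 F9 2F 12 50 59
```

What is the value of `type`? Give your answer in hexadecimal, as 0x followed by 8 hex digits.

`type` follows `tag` (2 B), `capacity` (2 B), `size` (8 B), so it starts at offset 2 + 2 + 8 = 12 and occupies 4 bytes.
Bytes at offsets 12..15: 2F 12 50 59.
Big-endian: lowest address holds the most-significant byte.
The bytes are already most-significant first: 0x2F125059.

0x2F125059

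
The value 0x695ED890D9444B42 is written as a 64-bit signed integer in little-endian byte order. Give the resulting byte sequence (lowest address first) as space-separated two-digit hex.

42 4B 44 D9 90 D8 5E 69

Split into bytes (most-significant first): 69 5E D8 90 D9 44 4B 42.
In little-endian order the low byte comes first in memory.
So at ascending addresses the bytes are 42 4B 44 D9 90 D8 5E 69.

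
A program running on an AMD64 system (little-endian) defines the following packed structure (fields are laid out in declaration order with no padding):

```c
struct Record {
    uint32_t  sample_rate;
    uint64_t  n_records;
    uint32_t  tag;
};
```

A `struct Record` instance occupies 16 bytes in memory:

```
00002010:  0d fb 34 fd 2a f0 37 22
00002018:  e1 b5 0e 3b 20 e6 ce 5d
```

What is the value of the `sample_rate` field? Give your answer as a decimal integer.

4248107789

`sample_rate` is the first field, at byte offset 0, occupying 4 bytes.
Bytes at offsets 0..3: 0D FB 34 FD.
Little-endian: lowest address holds the least-significant byte.
Reassemble most-significant byte first: FD 34 FB 0D → 0xFD34FB0D.
0xFD34FB0D = 4248107789.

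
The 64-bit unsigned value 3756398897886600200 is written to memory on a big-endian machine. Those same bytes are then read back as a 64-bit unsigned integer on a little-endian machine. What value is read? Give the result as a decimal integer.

584398366816346420

3756398897886600200 in 64-bit hexadecimal is 0x342168E537331C08.
Stored big-endian, the bytes at ascending addresses are 34 21 68 E5 37 33 1C 08.
Read back as little-endian, the first byte is least significant, giving 0x081C3337E5682134.
0x081C3337E5682134 = 584398366816346420.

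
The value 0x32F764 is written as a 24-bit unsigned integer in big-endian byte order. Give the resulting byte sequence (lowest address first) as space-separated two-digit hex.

Split into bytes (most-significant first): 32 F7 64.
Big-endian: lowest address holds the most-significant byte.
So the memory order matches the most-significant-first order: 32 F7 64.

32 F7 64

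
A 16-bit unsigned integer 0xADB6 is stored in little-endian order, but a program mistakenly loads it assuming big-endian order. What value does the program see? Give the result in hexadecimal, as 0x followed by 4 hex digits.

0xB6AD

Stored little-endian, the bytes at ascending addresses are B6 AD.
Read back as big-endian, the last byte is least significant, giving 0xB6AD.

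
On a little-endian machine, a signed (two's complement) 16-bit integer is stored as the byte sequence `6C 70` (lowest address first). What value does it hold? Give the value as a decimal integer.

28780

In little-endian order the low byte comes first in memory.
Reassemble most-significant byte first: 70 6C → 0x706C.
0x706C = 28780.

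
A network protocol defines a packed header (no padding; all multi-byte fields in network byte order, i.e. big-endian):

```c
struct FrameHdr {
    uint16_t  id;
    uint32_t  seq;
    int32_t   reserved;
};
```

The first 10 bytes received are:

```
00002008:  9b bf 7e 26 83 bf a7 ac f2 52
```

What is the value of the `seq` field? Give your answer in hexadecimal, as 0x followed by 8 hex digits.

0x7E2683BF

`seq` follows `id` (2 bytes), so it starts at byte offset 2 and occupies 4 bytes.
Bytes at offsets 2..5: 7E 26 83 BF.
In big-endian order the high byte comes first in memory.
The bytes are already most-significant first: 0x7E2683BF.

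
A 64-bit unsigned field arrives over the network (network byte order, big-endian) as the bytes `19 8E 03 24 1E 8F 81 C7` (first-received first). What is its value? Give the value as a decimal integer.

Big-endian: lowest address holds the most-significant byte.
The bytes are already most-significant first: 0x198E03241E8F81C7.
0x198E03241E8F81C7 = 1841412751307538887.

1841412751307538887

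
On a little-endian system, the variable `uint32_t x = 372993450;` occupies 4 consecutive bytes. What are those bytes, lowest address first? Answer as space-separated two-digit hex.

AA 6D 3B 16

372993450 in hexadecimal, padded to 32 bits, is 0x163B6DAA.
Split into bytes (most-significant first): 16 3B 6D AA.
In little-endian order the low byte comes first in memory.
So at ascending addresses the bytes are AA 6D 3B 16.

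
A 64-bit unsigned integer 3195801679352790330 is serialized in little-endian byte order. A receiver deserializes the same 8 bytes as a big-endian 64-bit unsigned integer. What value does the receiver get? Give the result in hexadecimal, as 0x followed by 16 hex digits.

3195801679352790330 in 64-bit hexadecimal is 0x2C59C4B1FE6B7D3A.
Stored little-endian, the bytes at ascending addresses are 3A 7D 6B FE B1 C4 59 2C.
Read back as big-endian, the last byte is least significant, giving 0x3A7D6BFEB1C4592C.

0x3A7D6BFEB1C4592C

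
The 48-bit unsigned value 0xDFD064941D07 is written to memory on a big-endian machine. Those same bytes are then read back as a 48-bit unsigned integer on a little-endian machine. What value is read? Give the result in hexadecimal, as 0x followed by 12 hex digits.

Stored big-endian, the bytes at ascending addresses are DF D0 64 94 1D 07.
Read back as little-endian, the first byte is least significant, giving 0x071D9464D0DF.

0x071D9464D0DF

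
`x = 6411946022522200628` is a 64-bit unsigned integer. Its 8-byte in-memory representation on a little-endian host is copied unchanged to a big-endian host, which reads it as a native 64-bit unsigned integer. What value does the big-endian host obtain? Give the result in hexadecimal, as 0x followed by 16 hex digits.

0x34226A7FEFCEFB58

6411946022522200628 in 64-bit hexadecimal is 0x58FBCEEF7F6A2234.
Stored little-endian, the bytes at ascending addresses are 34 22 6A 7F EF CE FB 58.
Read back as big-endian, the last byte is least significant, giving 0x34226A7FEFCEFB58.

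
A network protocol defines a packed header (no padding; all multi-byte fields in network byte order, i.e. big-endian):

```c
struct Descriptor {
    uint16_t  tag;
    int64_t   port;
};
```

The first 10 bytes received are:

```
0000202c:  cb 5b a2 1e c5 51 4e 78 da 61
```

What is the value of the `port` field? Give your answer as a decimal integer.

-6764752637264340383

`port` follows `tag` (2 bytes), so it starts at byte offset 2 and occupies 8 bytes.
Bytes at offsets 2..9: A2 1E C5 51 4E 78 DA 61.
In big-endian order the high byte comes first in memory.
The bytes are already most-significant first: 0xA21EC5514E78DA61.
Top bit is set, so as a signed 64-bit value this is 0xA21EC5514E78DA61 − 2^64 = -6764752637264340383.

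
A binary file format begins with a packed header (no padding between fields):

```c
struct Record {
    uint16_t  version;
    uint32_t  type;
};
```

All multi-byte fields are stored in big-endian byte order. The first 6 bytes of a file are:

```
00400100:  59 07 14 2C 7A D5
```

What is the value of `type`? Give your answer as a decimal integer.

338459349

`type` follows `version` (2 bytes), so it starts at byte offset 2 and occupies 4 bytes.
Bytes at offsets 2..5: 14 2C 7A D5.
In big-endian order the high byte comes first in memory.
The bytes are already most-significant first: 0x142C7AD5.
0x142C7AD5 = 338459349.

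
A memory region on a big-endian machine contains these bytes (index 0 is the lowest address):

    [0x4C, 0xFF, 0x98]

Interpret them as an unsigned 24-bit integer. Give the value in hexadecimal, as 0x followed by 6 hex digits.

Big-endian stores the most-significant byte at the lowest address.
The bytes are already most-significant first: 0x4CFF98.

0x4CFF98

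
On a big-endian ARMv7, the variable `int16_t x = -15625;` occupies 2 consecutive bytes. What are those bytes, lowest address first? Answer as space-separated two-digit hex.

C2 F7

Two's complement of -15625 in 16 bits: 15625 = 0x3D09; invert → 0xC2F6; add 1 → 0xC2F7.
Split into bytes (most-significant first): C2 F7.
In big-endian order the high byte comes first in memory.
So the memory order matches the most-significant-first order: C2 F7.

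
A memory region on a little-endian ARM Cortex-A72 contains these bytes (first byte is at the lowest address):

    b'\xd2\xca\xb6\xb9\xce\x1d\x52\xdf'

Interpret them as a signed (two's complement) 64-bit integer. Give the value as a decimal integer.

Little-endian stores the least-significant byte at the lowest address.
Reassemble most-significant byte first: DF 52 1D CE B9 B6 CA D2 → 0xDF521DCEB9B6CAD2.
Top bit is set, so as a signed 64-bit value this is 0xDF521DCEB9B6CAD2 − 2^64 = -2354786881445115182.

-2354786881445115182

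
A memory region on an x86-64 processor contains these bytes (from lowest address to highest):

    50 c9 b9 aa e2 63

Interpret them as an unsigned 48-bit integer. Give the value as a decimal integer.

109825178061136

Little-endian stores the least-significant byte at the lowest address.
Reassemble most-significant byte first: 63 E2 AA B9 C9 50 → 0x63E2AAB9C950.
0x63E2AAB9C950 = 109825178061136.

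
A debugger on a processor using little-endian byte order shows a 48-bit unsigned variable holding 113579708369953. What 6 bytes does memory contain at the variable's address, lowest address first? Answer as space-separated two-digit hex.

21 CC 2B D6 4C 67

113579708369953 in hexadecimal, padded to 48 bits, is 0x674CD62BCC21.
Split into bytes (most-significant first): 67 4C D6 2B CC 21.
In little-endian order the low byte comes first in memory.
So at ascending addresses the bytes are 21 CC 2B D6 4C 67.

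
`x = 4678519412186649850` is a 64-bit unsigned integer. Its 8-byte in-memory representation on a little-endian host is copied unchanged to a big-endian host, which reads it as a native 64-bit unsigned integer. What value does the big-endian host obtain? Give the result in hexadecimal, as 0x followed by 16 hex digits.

4678519412186649850 in 64-bit hexadecimal is 0x40ED709E162794FA.
Stored little-endian, the bytes at ascending addresses are FA 94 27 16 9E 70 ED 40.
Read back as big-endian, the last byte is least significant, giving 0xFA9427169E70ED40.

0xFA9427169E70ED40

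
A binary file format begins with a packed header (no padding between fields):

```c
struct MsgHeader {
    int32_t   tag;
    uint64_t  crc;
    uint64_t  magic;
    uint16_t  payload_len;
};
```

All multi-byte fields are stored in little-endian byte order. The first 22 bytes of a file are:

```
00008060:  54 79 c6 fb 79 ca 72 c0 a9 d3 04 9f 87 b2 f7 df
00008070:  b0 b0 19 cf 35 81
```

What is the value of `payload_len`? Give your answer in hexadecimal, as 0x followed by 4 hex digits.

0x8135

`payload_len` follows `tag` (4 B), `crc` (8 B), `magic` (8 B), so it starts at offset 4 + 8 + 8 = 20 and occupies 2 bytes.
Bytes at offsets 20..21: 35 81.
In little-endian order the low byte comes first in memory.
Reassemble most-significant byte first: 81 35 → 0x8135.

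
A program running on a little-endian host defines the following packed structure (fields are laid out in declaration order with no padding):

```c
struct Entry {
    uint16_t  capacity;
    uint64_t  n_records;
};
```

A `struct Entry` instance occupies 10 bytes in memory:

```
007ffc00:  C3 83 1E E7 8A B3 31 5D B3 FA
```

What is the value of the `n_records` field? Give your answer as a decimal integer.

18064884998360196894

`n_records` follows `capacity` (2 bytes), so it starts at byte offset 2 and occupies 8 bytes.
Bytes at offsets 2..9: 1E E7 8A B3 31 5D B3 FA.
In little-endian order the low byte comes first in memory.
Reassemble most-significant byte first: FA B3 5D 31 B3 8A E7 1E → 0xFAB35D31B38AE71E.
0xFAB35D31B38AE71E = 18064884998360196894.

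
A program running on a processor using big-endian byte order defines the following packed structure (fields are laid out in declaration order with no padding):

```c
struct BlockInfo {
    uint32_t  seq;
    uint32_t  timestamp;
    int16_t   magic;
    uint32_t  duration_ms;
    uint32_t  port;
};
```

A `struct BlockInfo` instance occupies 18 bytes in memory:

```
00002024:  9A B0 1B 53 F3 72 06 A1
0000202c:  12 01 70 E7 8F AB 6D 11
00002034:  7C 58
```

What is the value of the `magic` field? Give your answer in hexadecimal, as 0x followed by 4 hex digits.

0x1201

`magic` follows `seq` (4 B), `timestamp` (4 B), so it starts at offset 4 + 4 = 8 and occupies 2 bytes.
Bytes at offsets 8..9: 12 01.
Big-endian stores the most-significant byte at the lowest address.
The bytes are already most-significant first: 0x1201.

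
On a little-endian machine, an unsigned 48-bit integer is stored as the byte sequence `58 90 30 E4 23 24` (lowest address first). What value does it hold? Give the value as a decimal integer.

Little-endian stores the least-significant byte at the lowest address.
Reassemble most-significant byte first: 24 23 E4 30 90 58 → 0x2423E4309058.
0x2423E4309058 = 39736570843224.

39736570843224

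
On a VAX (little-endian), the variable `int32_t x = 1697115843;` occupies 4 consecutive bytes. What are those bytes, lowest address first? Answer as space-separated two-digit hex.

C3 EE 27 65

1697115843 in hexadecimal, padded to 32 bits, is 0x6527EEC3.
Split into bytes (most-significant first): 65 27 EE C3.
Little-endian stores the least-significant byte at the lowest address.
So at ascending addresses the bytes are C3 EE 27 65.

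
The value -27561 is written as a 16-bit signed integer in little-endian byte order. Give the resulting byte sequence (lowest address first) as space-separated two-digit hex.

57 94

Two's complement of -27561 in 16 bits: 27561 = 0x6BA9; invert → 0x9456; add 1 → 0x9457.
Split into bytes (most-significant first): 94 57.
In little-endian order the low byte comes first in memory.
So at ascending addresses the bytes are 57 94.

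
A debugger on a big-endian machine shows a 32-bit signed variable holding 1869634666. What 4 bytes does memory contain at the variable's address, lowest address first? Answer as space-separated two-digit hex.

1869634666 in hexadecimal, padded to 32 bits, is 0x6F705C6A.
Split into bytes (most-significant first): 6F 70 5C 6A.
Big-endian: lowest address holds the most-significant byte.
So the memory order matches the most-significant-first order: 6F 70 5C 6A.

6F 70 5C 6A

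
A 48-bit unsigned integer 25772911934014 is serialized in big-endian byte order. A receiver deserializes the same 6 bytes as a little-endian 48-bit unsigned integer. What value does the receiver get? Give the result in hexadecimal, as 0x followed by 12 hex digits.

0x3EBA42B97017

25772911934014 in 48-bit hexadecimal is 0x1770B942BA3E.
Stored big-endian, the bytes at ascending addresses are 17 70 B9 42 BA 3E.
Read back as little-endian, the first byte is least significant, giving 0x3EBA42B97017.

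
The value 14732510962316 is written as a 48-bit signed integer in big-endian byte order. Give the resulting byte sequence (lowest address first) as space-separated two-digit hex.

14732510962316 in hexadecimal, padded to 48 bits, is 0x0D662E15228C.
Split into bytes (most-significant first): 0D 66 2E 15 22 8C.
Big-endian stores the most-significant byte at the lowest address.
So the memory order matches the most-significant-first order: 0D 66 2E 15 22 8C.

0D 66 2E 15 22 8C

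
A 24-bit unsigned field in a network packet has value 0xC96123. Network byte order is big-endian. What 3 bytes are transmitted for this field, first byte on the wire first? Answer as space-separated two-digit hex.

C9 61 23

Split into bytes (most-significant first): C9 61 23.
In big-endian order the high byte comes first in memory.
So the memory order matches the most-significant-first order: C9 61 23.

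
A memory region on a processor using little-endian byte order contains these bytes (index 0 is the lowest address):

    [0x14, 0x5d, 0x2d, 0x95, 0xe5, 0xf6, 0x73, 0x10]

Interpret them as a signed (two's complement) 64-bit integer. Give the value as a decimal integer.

Little-endian: lowest address holds the least-significant byte.
Reassemble most-significant byte first: 10 73 F6 E5 95 2D 5D 14 → 0x1073F6E5952D5D14.
0x1073F6E5952D5D14 = 1185562592839294228.

1185562592839294228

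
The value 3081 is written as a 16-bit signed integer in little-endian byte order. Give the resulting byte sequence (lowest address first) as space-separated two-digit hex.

3081 in hexadecimal, padded to 16 bits, is 0x0C09.
Split into bytes (most-significant first): 0C 09.
In little-endian order the low byte comes first in memory.
So at ascending addresses the bytes are 09 0C.

09 0C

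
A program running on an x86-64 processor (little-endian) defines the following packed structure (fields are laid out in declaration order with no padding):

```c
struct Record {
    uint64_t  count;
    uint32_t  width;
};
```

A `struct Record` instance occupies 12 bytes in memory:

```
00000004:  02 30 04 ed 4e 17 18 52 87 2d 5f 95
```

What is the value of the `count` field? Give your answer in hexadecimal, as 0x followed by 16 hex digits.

`count` is the first field, at byte offset 0, occupying 8 bytes.
Bytes at offsets 0..7: 02 30 04 ED 4E 17 18 52.
Little-endian: lowest address holds the least-significant byte.
Reassemble most-significant byte first: 52 18 17 4E ED 04 30 02 → 0x5218174EED043002.

0x5218174EED043002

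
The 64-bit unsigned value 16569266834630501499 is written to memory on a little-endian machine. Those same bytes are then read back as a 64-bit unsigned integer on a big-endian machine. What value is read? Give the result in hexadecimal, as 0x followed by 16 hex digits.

16569266834630501499 in 64-bit hexadecimal is 0xE5F1DC65FACFE47B.
Stored little-endian, the bytes at ascending addresses are 7B E4 CF FA 65 DC F1 E5.
Read back as big-endian, the last byte is least significant, giving 0x7BE4CFFA65DCF1E5.

0x7BE4CFFA65DCF1E5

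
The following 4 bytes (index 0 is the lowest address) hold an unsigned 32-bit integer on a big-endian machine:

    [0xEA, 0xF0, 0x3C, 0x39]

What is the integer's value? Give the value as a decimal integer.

3941612601

Big-endian stores the most-significant byte at the lowest address.
The bytes are already most-significant first: 0xEAF03C39.
0xEAF03C39 = 3941612601.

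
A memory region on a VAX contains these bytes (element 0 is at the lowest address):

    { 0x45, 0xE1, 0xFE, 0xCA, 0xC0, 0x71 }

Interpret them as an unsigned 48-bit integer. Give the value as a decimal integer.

Little-endian stores the least-significant byte at the lowest address.
Reassemble most-significant byte first: 71 C0 CA FE E1 45 → 0x71C0CAFEE145.
0x71C0CAFEE145 = 125072853360965.

125072853360965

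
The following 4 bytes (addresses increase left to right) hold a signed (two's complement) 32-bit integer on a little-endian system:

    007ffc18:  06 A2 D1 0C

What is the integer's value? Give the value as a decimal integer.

215065094

Little-endian: lowest address holds the least-significant byte.
Reassemble most-significant byte first: 0C D1 A2 06 → 0x0CD1A206.
0x0CD1A206 = 215065094.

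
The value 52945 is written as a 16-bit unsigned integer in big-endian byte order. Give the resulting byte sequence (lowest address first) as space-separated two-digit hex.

52945 in hexadecimal, padded to 16 bits, is 0xCED1.
Split into bytes (most-significant first): CE D1.
Big-endian stores the most-significant byte at the lowest address.
So the memory order matches the most-significant-first order: CE D1.

CE D1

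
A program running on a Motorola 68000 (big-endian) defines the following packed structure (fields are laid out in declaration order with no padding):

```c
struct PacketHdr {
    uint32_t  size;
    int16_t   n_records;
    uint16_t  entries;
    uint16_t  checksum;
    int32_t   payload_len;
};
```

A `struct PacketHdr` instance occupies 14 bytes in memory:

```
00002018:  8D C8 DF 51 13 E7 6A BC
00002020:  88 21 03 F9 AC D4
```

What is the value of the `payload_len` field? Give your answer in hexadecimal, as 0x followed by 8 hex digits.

`payload_len` follows `size` (4 B), `n_records` (2 B), `entries` (2 B), `checksum` (2 B), so it starts at offset 4 + 2 + 2 + 2 = 10 and occupies 4 bytes.
Bytes at offsets 10..13: 03 F9 AC D4.
Big-endian stores the most-significant byte at the lowest address.
The bytes are already most-significant first: 0x03F9ACD4.

0x03F9ACD4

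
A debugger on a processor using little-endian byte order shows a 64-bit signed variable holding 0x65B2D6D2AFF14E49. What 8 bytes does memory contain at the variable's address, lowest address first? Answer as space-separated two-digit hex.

49 4E F1 AF D2 D6 B2 65

Split into bytes (most-significant first): 65 B2 D6 D2 AF F1 4E 49.
In little-endian order the low byte comes first in memory.
So at ascending addresses the bytes are 49 4E F1 AF D2 D6 B2 65.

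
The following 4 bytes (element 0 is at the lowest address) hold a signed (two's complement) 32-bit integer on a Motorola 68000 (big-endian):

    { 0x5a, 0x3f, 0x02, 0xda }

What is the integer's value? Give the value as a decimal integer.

Big-endian stores the most-significant byte at the lowest address.
The bytes are already most-significant first: 0x5A3F02DA.
0x5A3F02DA = 1514078938.

1514078938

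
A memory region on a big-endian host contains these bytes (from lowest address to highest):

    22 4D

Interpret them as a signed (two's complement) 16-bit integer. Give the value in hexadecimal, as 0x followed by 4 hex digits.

0x224D

Big-endian stores the most-significant byte at the lowest address.
The bytes are already most-significant first: 0x224D.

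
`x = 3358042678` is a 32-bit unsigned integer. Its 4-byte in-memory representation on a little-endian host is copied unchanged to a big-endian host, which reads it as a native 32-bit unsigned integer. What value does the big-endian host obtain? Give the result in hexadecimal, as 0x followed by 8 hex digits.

0x36AA27C8

3358042678 in 32-bit hexadecimal is 0xC827AA36.
Stored little-endian, the bytes at ascending addresses are 36 AA 27 C8.
Read back as big-endian, the last byte is least significant, giving 0x36AA27C8.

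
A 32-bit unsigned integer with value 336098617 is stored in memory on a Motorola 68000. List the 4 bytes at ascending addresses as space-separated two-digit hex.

14 08 75 39

336098617 in hexadecimal, padded to 32 bits, is 0x14087539.
Split into bytes (most-significant first): 14 08 75 39.
In big-endian order the high byte comes first in memory.
So the memory order matches the most-significant-first order: 14 08 75 39.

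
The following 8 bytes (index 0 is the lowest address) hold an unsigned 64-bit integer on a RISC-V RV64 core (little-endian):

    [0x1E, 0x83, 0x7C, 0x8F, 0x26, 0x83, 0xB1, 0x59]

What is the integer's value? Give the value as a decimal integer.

Little-endian stores the least-significant byte at the lowest address.
Reassemble most-significant byte first: 59 B1 83 26 8F 7C 83 1E → 0x59B183268F7C831E.
0x59B183268F7C831E = 6463091141892670238.

6463091141892670238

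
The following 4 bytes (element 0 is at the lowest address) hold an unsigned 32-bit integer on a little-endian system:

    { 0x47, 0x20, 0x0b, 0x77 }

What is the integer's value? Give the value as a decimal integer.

Little-endian: lowest address holds the least-significant byte.
Reassemble most-significant byte first: 77 0B 20 47 → 0x770B2047.
0x770B2047 = 1997217863.

1997217863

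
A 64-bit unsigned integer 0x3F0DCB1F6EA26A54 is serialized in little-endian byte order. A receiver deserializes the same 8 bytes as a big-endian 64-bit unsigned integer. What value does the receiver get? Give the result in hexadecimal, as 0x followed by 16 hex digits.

0x546AA26E1FCB0D3F

Stored little-endian, the bytes at ascending addresses are 54 6A A2 6E 1F CB 0D 3F.
Read back as big-endian, the last byte is least significant, giving 0x546AA26E1FCB0D3F.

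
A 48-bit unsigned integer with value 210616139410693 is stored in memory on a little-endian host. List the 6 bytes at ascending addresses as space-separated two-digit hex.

210616139410693 in hexadecimal, padded to 48 bits, is 0xBF8DE42C6D05.
Split into bytes (most-significant first): BF 8D E4 2C 6D 05.
Little-endian stores the least-significant byte at the lowest address.
So at ascending addresses the bytes are 05 6D 2C E4 8D BF.

05 6D 2C E4 8D BF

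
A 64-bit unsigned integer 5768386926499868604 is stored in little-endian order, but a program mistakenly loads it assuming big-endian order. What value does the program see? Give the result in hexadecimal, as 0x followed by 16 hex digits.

0xBC2F08F1586D0D50

5768386926499868604 in 64-bit hexadecimal is 0x500D6D58F1082FBC.
Stored little-endian, the bytes at ascending addresses are BC 2F 08 F1 58 6D 0D 50.
Read back as big-endian, the last byte is least significant, giving 0xBC2F08F1586D0D50.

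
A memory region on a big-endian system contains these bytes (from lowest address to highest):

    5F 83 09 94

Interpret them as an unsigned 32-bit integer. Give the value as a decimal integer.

1602423188

Big-endian stores the most-significant byte at the lowest address.
The bytes are already most-significant first: 0x5F830994.
0x5F830994 = 1602423188.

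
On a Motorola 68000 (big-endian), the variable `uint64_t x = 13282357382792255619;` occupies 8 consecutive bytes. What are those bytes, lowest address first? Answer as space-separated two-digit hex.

B8 54 69 AA AD 1E 98 83

13282357382792255619 in hexadecimal, padded to 64 bits, is 0xB85469AAAD1E9883.
Split into bytes (most-significant first): B8 54 69 AA AD 1E 98 83.
In big-endian order the high byte comes first in memory.
So the memory order matches the most-significant-first order: B8 54 69 AA AD 1E 98 83.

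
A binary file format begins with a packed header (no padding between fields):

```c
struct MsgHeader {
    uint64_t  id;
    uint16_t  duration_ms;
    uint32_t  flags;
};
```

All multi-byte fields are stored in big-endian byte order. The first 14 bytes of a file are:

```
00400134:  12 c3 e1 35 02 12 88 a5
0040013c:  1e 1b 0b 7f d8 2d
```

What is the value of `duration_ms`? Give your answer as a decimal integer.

`duration_ms` follows `id` (8 bytes), so it starts at byte offset 8 and occupies 2 bytes.
Bytes at offsets 8..9: 1E 1B.
Big-endian stores the most-significant byte at the lowest address.
The bytes are already most-significant first: 0x1E1B.
0x1E1B = 7707.

7707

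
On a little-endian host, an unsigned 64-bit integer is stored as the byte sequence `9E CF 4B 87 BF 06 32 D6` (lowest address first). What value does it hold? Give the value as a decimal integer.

Little-endian: lowest address holds the least-significant byte.
Reassemble most-significant byte first: D6 32 06 BF 87 4B CF 9E → 0xD63206BF874BCF9E.
0xD63206BF874BCF9E = 15434406292630523806.

15434406292630523806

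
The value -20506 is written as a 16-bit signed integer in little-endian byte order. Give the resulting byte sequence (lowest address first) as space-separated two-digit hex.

E6 AF

Two's complement of -20506 in 16 bits: 20506 = 0x501A; invert → 0xAFE5; add 1 → 0xAFE6.
Split into bytes (most-significant first): AF E6.
Little-endian stores the least-significant byte at the lowest address.
So at ascending addresses the bytes are E6 AF.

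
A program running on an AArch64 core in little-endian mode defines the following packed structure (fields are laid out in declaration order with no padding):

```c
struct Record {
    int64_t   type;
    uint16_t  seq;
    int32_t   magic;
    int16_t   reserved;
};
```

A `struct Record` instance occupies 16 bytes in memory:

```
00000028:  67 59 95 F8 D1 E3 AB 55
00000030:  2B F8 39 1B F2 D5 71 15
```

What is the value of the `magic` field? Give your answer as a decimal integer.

`magic` follows `type` (8 B), `seq` (2 B), so it starts at offset 8 + 2 = 10 and occupies 4 bytes.
Bytes at offsets 10..13: 39 1B F2 D5.
Little-endian stores the least-significant byte at the lowest address.
Reassemble most-significant byte first: D5 F2 1B 39 → 0xD5F21B39.
Top bit is set, so as a signed 32-bit value this is 0xD5F21B39 − 2^32 = -705553607.

-705553607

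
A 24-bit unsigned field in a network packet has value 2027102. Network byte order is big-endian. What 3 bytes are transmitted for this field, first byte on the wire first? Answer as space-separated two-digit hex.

2027102 in hexadecimal, padded to 24 bits, is 0x1EEE5E.
Split into bytes (most-significant first): 1E EE 5E.
Big-endian stores the most-significant byte at the lowest address.
So the memory order matches the most-significant-first order: 1E EE 5E.

1E EE 5E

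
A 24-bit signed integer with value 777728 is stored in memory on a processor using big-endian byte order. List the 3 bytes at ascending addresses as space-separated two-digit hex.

777728 in hexadecimal, padded to 24 bits, is 0x0BDE00.
Split into bytes (most-significant first): 0B DE 00.
In big-endian order the high byte comes first in memory.
So the memory order matches the most-significant-first order: 0B DE 00.

0B DE 00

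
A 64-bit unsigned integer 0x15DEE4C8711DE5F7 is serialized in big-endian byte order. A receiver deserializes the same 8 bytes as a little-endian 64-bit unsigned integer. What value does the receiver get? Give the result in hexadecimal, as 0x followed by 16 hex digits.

Stored big-endian, the bytes at ascending addresses are 15 DE E4 C8 71 1D E5 F7.
Read back as little-endian, the first byte is least significant, giving 0xF7E51D71C8E4DE15.

0xF7E51D71C8E4DE15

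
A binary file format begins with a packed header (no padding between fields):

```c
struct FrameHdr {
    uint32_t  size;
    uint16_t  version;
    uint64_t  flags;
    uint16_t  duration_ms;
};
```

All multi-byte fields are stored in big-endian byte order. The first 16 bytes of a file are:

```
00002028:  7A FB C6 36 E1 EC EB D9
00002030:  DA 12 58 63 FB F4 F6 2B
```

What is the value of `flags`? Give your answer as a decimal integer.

`flags` follows `size` (4 B), `version` (2 B), so it starts at offset 4 + 2 = 6 and occupies 8 bytes.
Bytes at offsets 6..13: EB D9 DA 12 58 63 FB F4.
Big-endian stores the most-significant byte at the lowest address.
The bytes are already most-significant first: 0xEBD9DA125863FBF4.
0xEBD9DA125863FBF4 = 16994854441186491380.

16994854441186491380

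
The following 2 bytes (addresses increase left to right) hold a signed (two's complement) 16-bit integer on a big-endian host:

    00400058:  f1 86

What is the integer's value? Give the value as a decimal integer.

In big-endian order the high byte comes first in memory.
The bytes are already most-significant first: 0xF186.
Top bit is set, so as a signed 16-bit value this is 0xF186 − 2^16 = -3706.

-3706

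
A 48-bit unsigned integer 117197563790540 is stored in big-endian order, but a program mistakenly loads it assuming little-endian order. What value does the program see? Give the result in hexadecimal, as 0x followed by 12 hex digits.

117197563790540 in 48-bit hexadecimal is 0x6A972F2884CC.
Stored big-endian, the bytes at ascending addresses are 6A 97 2F 28 84 CC.
Read back as little-endian, the first byte is least significant, giving 0xCC84282F976A.

0xCC84282F976A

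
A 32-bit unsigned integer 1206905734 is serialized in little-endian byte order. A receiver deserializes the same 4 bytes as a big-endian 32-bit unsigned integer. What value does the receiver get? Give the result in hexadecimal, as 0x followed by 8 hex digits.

1206905734 in 32-bit hexadecimal is 0x47EFEB86.
Stored little-endian, the bytes at ascending addresses are 86 EB EF 47.
Read back as big-endian, the last byte is least significant, giving 0x86EBEF47.

0x86EBEF47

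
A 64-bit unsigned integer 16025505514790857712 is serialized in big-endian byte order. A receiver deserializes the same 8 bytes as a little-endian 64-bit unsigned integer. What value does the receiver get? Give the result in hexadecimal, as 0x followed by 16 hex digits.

0xF02B2CE35B0866DE

16025505514790857712 in 64-bit hexadecimal is 0xDE66085BE32C2BF0.
Stored big-endian, the bytes at ascending addresses are DE 66 08 5B E3 2C 2B F0.
Read back as little-endian, the first byte is least significant, giving 0xF02B2CE35B0866DE.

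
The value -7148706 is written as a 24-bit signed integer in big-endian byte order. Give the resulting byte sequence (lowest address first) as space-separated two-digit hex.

92 EB 5E

Two's complement of -7148706 in 24 bits: 7148706 = 0x6D14A2; invert → 0x92EB5D; add 1 → 0x92EB5E.
Split into bytes (most-significant first): 92 EB 5E.
Big-endian: lowest address holds the most-significant byte.
So the memory order matches the most-significant-first order: 92 EB 5E.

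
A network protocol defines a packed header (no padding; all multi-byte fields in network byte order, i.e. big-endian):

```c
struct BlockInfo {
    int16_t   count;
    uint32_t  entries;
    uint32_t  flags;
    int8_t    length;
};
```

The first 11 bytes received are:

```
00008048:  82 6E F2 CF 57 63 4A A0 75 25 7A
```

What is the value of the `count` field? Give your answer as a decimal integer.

`count` is the first field, at byte offset 0, occupying 2 bytes.
Bytes at offsets 0..1: 82 6E.
Big-endian stores the most-significant byte at the lowest address.
The bytes are already most-significant first: 0x826E.
Top bit is set, so as a signed 16-bit value this is 0x826E − 2^16 = -32146.

-32146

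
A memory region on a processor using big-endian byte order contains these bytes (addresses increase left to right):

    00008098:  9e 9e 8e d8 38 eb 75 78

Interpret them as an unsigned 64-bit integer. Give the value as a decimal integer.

11429729963631932792

Big-endian stores the most-significant byte at the lowest address.
The bytes are already most-significant first: 0x9E9E8ED838EB7578.
0x9E9E8ED838EB7578 = 11429729963631932792.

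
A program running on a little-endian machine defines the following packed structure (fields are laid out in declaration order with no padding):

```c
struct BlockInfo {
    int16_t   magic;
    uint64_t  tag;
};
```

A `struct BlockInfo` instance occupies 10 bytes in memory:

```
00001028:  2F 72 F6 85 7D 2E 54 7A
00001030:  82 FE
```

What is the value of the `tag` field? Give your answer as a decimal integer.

18339355134581900790

`tag` follows `magic` (2 bytes), so it starts at byte offset 2 and occupies 8 bytes.
Bytes at offsets 2..9: F6 85 7D 2E 54 7A 82 FE.
Little-endian: lowest address holds the least-significant byte.
Reassemble most-significant byte first: FE 82 7A 54 2E 7D 85 F6 → 0xFE827A542E7D85F6.
0xFE827A542E7D85F6 = 18339355134581900790.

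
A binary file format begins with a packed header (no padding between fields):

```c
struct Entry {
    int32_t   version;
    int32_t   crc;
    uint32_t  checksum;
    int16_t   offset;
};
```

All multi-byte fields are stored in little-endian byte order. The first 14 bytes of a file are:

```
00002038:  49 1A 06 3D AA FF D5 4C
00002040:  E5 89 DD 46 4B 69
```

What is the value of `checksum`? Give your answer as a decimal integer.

1188923877

`checksum` follows `version` (4 B), `crc` (4 B), so it starts at offset 4 + 4 = 8 and occupies 4 bytes.
Bytes at offsets 8..11: E5 89 DD 46.
In little-endian order the low byte comes first in memory.
Reassemble most-significant byte first: 46 DD 89 E5 → 0x46DD89E5.
0x46DD89E5 = 1188923877.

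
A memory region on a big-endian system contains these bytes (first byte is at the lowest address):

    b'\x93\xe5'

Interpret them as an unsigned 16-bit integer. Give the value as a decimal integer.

Big-endian stores the most-significant byte at the lowest address.
The bytes are already most-significant first: 0x93E5.
0x93E5 = 37861.

37861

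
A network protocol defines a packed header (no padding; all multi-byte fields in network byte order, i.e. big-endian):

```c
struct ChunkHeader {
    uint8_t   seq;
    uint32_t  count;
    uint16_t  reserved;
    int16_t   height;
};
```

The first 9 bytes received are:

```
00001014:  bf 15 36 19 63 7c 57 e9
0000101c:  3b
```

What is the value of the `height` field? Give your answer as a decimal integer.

-5829

`height` follows `seq` (1 B), `count` (4 B), `reserved` (2 B), so it starts at offset 1 + 4 + 2 = 7 and occupies 2 bytes.
Bytes at offsets 7..8: E9 3B.
In big-endian order the high byte comes first in memory.
The bytes are already most-significant first: 0xE93B.
Top bit is set, so as a signed 16-bit value this is 0xE93B − 2^16 = -5829.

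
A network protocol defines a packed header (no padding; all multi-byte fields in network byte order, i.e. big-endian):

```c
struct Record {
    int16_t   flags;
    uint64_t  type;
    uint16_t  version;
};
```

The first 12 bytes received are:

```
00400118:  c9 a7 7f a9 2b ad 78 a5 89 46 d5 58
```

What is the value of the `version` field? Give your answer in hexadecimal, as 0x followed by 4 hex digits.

`version` follows `flags` (2 B), `type` (8 B), so it starts at offset 2 + 8 = 10 and occupies 2 bytes.
Bytes at offsets 10..11: D5 58.
In big-endian order the high byte comes first in memory.
The bytes are already most-significant first: 0xD558.

0xD558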